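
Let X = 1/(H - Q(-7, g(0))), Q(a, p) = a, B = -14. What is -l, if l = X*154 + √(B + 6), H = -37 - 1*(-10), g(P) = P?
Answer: 77/10 - 2*I*√2 ≈ 7.7 - 2.8284*I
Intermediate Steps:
H = -27 (H = -37 + 10 = -27)
X = -1/20 (X = 1/(-27 - 1*(-7)) = 1/(-27 + 7) = 1/(-20) = -1/20 ≈ -0.050000)
l = -77/10 + 2*I*√2 (l = -1/20*154 + √(-14 + 6) = -77/10 + √(-8) = -77/10 + 2*I*√2 ≈ -7.7 + 2.8284*I)
-l = -(-77/10 + 2*I*√2) = 77/10 - 2*I*√2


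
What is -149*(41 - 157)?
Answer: 17284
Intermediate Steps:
-149*(41 - 157) = -149*(-116) = 17284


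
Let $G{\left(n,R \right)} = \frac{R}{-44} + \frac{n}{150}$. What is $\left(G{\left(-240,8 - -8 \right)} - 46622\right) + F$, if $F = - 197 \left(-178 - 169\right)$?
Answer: $\frac{1195427}{55} \approx 21735.0$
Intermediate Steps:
$G{\left(n,R \right)} = - \frac{R}{44} + \frac{n}{150}$ ($G{\left(n,R \right)} = R \left(- \frac{1}{44}\right) + n \frac{1}{150} = - \frac{R}{44} + \frac{n}{150}$)
$F = 68359$ ($F = \left(-197\right) \left(-347\right) = 68359$)
$\left(G{\left(-240,8 - -8 \right)} - 46622\right) + F = \left(\left(- \frac{8 - -8}{44} + \frac{1}{150} \left(-240\right)\right) - 46622\right) + 68359 = \left(\left(- \frac{8 + 8}{44} - \frac{8}{5}\right) - 46622\right) + 68359 = \left(\left(\left(- \frac{1}{44}\right) 16 - \frac{8}{5}\right) - 46622\right) + 68359 = \left(\left(- \frac{4}{11} - \frac{8}{5}\right) - 46622\right) + 68359 = \left(- \frac{108}{55} - 46622\right) + 68359 = - \frac{2564318}{55} + 68359 = \frac{1195427}{55}$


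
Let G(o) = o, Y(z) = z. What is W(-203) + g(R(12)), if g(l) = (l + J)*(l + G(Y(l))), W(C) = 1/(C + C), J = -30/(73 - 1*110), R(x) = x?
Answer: 4618619/15022 ≈ 307.46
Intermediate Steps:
J = 30/37 (J = -30/(73 - 110) = -30/(-37) = -30*(-1/37) = 30/37 ≈ 0.81081)
W(C) = 1/(2*C)
g(l) = 2*l*(30/37 + l) (g(l) = (l + 30/37)*(l + l) = (30/37 + l)*(2*l) = 2*l*(30/37 + l))
W(-203) + g(R(12)) = (½)/(-203) + (2/37)*12*(30 + 37*12) = (½)*(-1/203) + (2/37)*12*(30 + 444) = -1/406 + (2/37)*12*474 = -1/406 + 11376/37 = 4618619/15022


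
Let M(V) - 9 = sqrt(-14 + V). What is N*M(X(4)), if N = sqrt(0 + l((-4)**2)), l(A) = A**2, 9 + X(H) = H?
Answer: 144 + 16*I*sqrt(19) ≈ 144.0 + 69.742*I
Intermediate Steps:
X(H) = -9 + H
M(V) = 9 + sqrt(-14 + V)
N = 16 (N = sqrt(0 + ((-4)**2)**2) = sqrt(0 + 16**2) = sqrt(0 + 256) = sqrt(256) = 16)
N*M(X(4)) = 16*(9 + sqrt(-14 + (-9 + 4))) = 16*(9 + sqrt(-14 - 5)) = 16*(9 + sqrt(-19)) = 16*(9 + I*sqrt(19)) = 144 + 16*I*sqrt(19)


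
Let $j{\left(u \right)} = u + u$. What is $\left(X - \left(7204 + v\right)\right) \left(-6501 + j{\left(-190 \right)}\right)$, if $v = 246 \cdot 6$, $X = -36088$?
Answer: $308048608$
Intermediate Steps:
$j{\left(u \right)} = 2 u$
$v = 1476$
$\left(X - \left(7204 + v\right)\right) \left(-6501 + j{\left(-190 \right)}\right) = \left(-36088 - 8680\right) \left(-6501 + 2 \left(-190\right)\right) = \left(-36088 - 8680\right) \left(-6501 - 380\right) = \left(-36088 - 8680\right) \left(-6881\right) = \left(-44768\right) \left(-6881\right) = 308048608$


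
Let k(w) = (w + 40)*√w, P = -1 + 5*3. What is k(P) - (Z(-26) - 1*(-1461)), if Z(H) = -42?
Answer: -1419 + 54*√14 ≈ -1217.0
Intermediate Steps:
P = 14 (P = -1 + 15 = 14)
k(w) = √w*(40 + w) (k(w) = (40 + w)*√w = √w*(40 + w))
k(P) - (Z(-26) - 1*(-1461)) = √14*(40 + 14) - (-42 - 1*(-1461)) = √14*54 - (-42 + 1461) = 54*√14 - 1*1419 = 54*√14 - 1419 = -1419 + 54*√14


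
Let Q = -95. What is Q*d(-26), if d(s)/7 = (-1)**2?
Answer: -665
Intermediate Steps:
d(s) = 7 (d(s) = 7*(-1)**2 = 7*1 = 7)
Q*d(-26) = -95*7 = -665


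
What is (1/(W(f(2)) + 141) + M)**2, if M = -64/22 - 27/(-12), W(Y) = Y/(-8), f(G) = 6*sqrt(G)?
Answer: 770977676459/1813630711728 - 1520833*sqrt(2)/30914159859 ≈ 0.42503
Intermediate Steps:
W(Y) = -Y/8 (W(Y) = Y*(-1/8) = -Y/8)
M = -29/44 (M = -64*1/22 - 27*(-1/12) = -32/11 + 9/4 = -29/44 ≈ -0.65909)
(1/(W(f(2)) + 141) + M)**2 = (1/(-3*sqrt(2)/4 + 141) - 29/44)**2 = (1/(141 - 3*sqrt(2)/4) - 29/44)**2 = (-29/44 + 1/(141 - 3*sqrt(2)/4))**2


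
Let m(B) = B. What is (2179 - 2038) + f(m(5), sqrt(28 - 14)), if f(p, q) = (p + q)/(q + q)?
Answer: 283/2 + 5*sqrt(14)/28 ≈ 142.17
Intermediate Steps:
f(p, q) = (p + q)/(2*q) (f(p, q) = (p + q)/((2*q)) = (p + q)*(1/(2*q)) = (p + q)/(2*q))
(2179 - 2038) + f(m(5), sqrt(28 - 14)) = (2179 - 2038) + (5 + sqrt(28 - 14))/(2*(sqrt(28 - 14))) = 141 + (5 + sqrt(14))/(2*(sqrt(14))) = 141 + (sqrt(14)/14)*(5 + sqrt(14))/2 = 141 + sqrt(14)*(5 + sqrt(14))/28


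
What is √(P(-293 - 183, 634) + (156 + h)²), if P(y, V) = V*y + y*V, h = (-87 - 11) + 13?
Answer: 3*I*√66503 ≈ 773.65*I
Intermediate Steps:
h = -85 (h = -98 + 13 = -85)
P(y, V) = 2*V*y (P(y, V) = V*y + V*y = 2*V*y)
√(P(-293 - 183, 634) + (156 + h)²) = √(2*634*(-293 - 183) + (156 - 85)²) = √(2*634*(-476) + 71²) = √(-603568 + 5041) = √(-598527) = 3*I*√66503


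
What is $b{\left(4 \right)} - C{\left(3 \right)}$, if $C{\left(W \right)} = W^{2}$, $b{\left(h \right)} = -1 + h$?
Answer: $-6$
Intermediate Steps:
$b{\left(4 \right)} - C{\left(3 \right)} = \left(-1 + 4\right) - 3^{2} = 3 - 9 = -6$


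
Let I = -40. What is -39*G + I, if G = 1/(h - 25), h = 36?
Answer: -479/11 ≈ -43.545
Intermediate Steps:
G = 1/11 (G = 1/(36 - 25) = 1/11 ≈ 0.090909)
-39*G + I = -39*1/11 - 40 = -39/11 - 40 = -479/11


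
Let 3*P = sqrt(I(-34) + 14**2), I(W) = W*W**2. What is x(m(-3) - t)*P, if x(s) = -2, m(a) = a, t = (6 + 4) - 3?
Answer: -4*I*sqrt(9777)/3 ≈ -131.84*I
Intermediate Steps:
t = 7 (t = 10 - 3 = 7)
I(W) = W**3
P = 2*I*sqrt(9777)/3 (P = sqrt((-34)**3 + 14**2)/3 = sqrt(-39304 + 196)/3 = sqrt(-39108)/3 = (2*I*sqrt(9777))/3 = 2*I*sqrt(9777)/3 ≈ 65.919*I)
x(m(-3) - t)*P = -4*I*sqrt(9777)/3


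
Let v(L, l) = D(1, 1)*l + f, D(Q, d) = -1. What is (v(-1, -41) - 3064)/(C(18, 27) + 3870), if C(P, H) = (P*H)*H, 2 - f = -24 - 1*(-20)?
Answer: -3017/16992 ≈ -0.17755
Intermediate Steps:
f = 6 (f = 2 - (-24 - 1*(-20)) = 2 - (-24 + 20) = 2 - 1*(-4) = 2 + 4 = 6)
v(L, l) = 6 - l (v(L, l) = -l + 6 = 6 - l)
C(P, H) = P*H² (C(P, H) = (H*P)*H = P*H²)
(v(-1, -41) - 3064)/(C(18, 27) + 3870) = ((6 - 1*(-41)) - 3064)/(18*27² + 3870) = ((6 + 41) - 3064)/(18*729 + 3870) = (47 - 3064)/(13122 + 3870) = -3017/16992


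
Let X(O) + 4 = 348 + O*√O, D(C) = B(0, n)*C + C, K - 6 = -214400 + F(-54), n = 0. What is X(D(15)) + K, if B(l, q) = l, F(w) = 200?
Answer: -213850 + 15*√15 ≈ -2.1379e+5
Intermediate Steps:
K = -214194 (K = 6 + (-214400 + 200) = 6 - 214200 = -214194)
D(C) = C (D(C) = 0*C + C = 0 + C = C)
X(O) = 344 + O^(3/2) (X(O) = -4 + (348 + O*√O) = -4 + (348 + O^(3/2)) = 344 + O^(3/2))
X(D(15)) + K = (344 + 15^(3/2)) - 214194 = (344 + 15*√15) - 214194 = -213850 + 15*√15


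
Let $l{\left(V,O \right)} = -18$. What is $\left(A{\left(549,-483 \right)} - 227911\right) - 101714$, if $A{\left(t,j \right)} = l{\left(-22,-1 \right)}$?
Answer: $-329643$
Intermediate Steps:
$A{\left(t,j \right)} = -18$
$\left(A{\left(549,-483 \right)} - 227911\right) - 101714 = \left(-18 - 227911\right) - 101714 = -227929 - 101714 = -329643$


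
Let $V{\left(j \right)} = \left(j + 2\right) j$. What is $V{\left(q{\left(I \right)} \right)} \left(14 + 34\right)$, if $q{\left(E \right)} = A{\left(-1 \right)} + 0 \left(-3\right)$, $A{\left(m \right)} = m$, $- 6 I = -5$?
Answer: $-48$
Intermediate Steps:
$I = \frac{5}{6}$ ($I = \left(- \frac{1}{6}\right) \left(-5\right) = \frac{5}{6} \approx 0.83333$)
$q{\left(E \right)} = -1$ ($q{\left(E \right)} = -1 + 0 \left(-3\right) = -1 + 0 = -1$)
$V{\left(j \right)} = j \left(2 + j\right)$ ($V{\left(j \right)} = \left(2 + j\right) j = j \left(2 + j\right)$)
$V{\left(q{\left(I \right)} \right)} \left(14 + 34\right) = - (2 - 1) \left(14 + 34\right) = \left(-1\right) 1 \cdot 48 = \left(-1\right) 48 = -48$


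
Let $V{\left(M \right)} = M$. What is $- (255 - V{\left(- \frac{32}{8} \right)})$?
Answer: $-259$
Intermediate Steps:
$- (255 - V{\left(- \frac{32}{8} \right)}) = - (255 - - \frac{32}{8}) = - (255 - \left(-32\right) \frac{1}{8}) = - (255 - -4) = - (255 + 4) = \left(-1\right) 259 = -259$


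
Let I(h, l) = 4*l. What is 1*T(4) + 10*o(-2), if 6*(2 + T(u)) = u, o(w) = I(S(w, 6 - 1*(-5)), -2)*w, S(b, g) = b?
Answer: 476/3 ≈ 158.67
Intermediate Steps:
o(w) = -8*w (o(w) = (4*(-2))*w = -8*w)
T(u) = -2 + u/6
1*T(4) + 10*o(-2) = 1*(-2 + (1/6)*4) + 10*(-8*(-2)) = 1*(-2 + 2/3) + 10*16 = 1*(-4/3) + 160 = -4/3 + 160 = 476/3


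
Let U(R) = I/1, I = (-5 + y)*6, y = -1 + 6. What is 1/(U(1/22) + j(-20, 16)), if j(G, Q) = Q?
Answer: 1/16 ≈ 0.062500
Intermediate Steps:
y = 5
I = 0 (I = (-5 + 5)*6 = 0*6 = 0)
U(R) = 0 (U(R) = 0/1 = 0*1 = 0)
1/(U(1/22) + j(-20, 16)) = 1/(0 + 16) = 1/16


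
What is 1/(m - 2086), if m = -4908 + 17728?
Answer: 1/10734 ≈ 9.3162e-5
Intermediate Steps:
m = 12820
1/(m - 2086) = 1/(12820 - 2086) = 1/10734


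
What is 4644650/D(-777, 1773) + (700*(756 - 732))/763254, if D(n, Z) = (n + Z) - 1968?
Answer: -98473093375/20607858 ≈ -4778.4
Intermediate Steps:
D(n, Z) = -1968 + Z + n (D(n, Z) = (Z + n) - 1968 = -1968 + Z + n)
4644650/D(-777, 1773) + (700*(756 - 732))/763254 = 4644650/(-1968 + 1773 - 777) + (700*(756 - 732))/763254 = 4644650/(-972) + (700*24)*(1/763254) = 4644650*(-1/972) + 16800*(1/763254) = -2322325/486 + 2800/127209 = -98473093375/20607858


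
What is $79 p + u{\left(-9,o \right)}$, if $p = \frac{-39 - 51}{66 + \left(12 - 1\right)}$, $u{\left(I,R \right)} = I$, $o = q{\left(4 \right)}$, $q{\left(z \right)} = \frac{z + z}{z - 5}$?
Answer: $- \frac{7803}{77} \approx -101.34$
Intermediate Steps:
$q{\left(z \right)} = \frac{2 z}{-5 + z}$
$o = -8$ ($o = 2 \cdot 4 \frac{1}{-5 + 4} = 2 \cdot 4 \frac{1}{-1} = 2 \cdot 4 \left(-1\right) = -8$)
$p = - \frac{90}{77}$ ($p = - \frac{90}{66 + 11} = - \frac{90}{77} \approx -1.1688$)
$79 p + u{\left(-9,o \right)} = 79 \left(- \frac{90}{77}\right) - 9 = - \frac{7110}{77} - 9 = - \frac{7803}{77}$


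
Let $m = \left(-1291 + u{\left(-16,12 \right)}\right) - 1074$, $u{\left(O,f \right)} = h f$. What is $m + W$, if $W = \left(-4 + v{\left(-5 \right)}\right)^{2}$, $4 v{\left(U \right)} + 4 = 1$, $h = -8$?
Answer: $- \frac{39015}{16} \approx -2438.4$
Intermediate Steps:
$u{\left(O,f \right)} = - 8 f$
$v{\left(U \right)} = - \frac{3}{4}$ ($v{\left(U \right)} = -1 + \frac{1}{4} \cdot 1 = -1 + \frac{1}{4} = - \frac{3}{4}$)
$W = \frac{361}{16}$ ($W = \left(-4 - \frac{3}{4}\right)^{2} = \left(- \frac{19}{4}\right)^{2} = \frac{361}{16} \approx 22.563$)
$m = -2461$ ($m = \left(-1291 - 96\right) - 1074 = -1387 - 1074 = -2461$)
$m + W = -2461 + \frac{361}{16} = - \frac{39015}{16}$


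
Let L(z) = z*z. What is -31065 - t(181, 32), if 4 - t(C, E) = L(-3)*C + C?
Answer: -29259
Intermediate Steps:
L(z) = z²
t(C, E) = 4 - 10*C (t(C, E) = 4 - ((-3)²*C + C) = 4 - (9*C + C) = 4 - 10*C)
-31065 - t(181, 32) = -31065 - (4 - 10*181) = -31065 - (4 - 1810) = -31065 - 1*(-1806) = -31065 + 1806 = -29259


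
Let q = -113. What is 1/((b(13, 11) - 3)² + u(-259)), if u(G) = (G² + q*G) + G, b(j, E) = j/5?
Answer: 25/2402229 ≈ 1.0407e-5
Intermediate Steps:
b(j, E) = j/5 (b(j, E) = j*(⅕) = j/5)
u(G) = G² - 112*G (u(G) = (G² - 113*G) + G = G² - 112*G)
1/((b(13, 11) - 3)² + u(-259)) = 1/(((⅕)*13 - 3)² - 259*(-112 - 259)) = 1/((13/5 - 3)² - 259*(-371)) = 1/((-⅖)² + 96089) = 1/(4/25 + 96089) = 1/(2402229/25) = 25/2402229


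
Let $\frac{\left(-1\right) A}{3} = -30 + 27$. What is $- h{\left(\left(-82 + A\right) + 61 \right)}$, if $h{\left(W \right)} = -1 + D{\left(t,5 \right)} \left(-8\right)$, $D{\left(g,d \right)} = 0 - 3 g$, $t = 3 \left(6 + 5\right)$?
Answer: $-791$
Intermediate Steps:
$t = 33$ ($t = 3 \cdot 11 = 33$)
$A = 9$ ($A = - 3 \left(-30 + 27\right) = \left(-3\right) \left(-3\right) = 9$)
$D{\left(g,d \right)} = - 3 g$ ($D{\left(g,d \right)} = 0 - 3 g = - 3 g$)
$h{\left(W \right)} = 791$ ($h{\left(W \right)} = -1 + \left(-3\right) 33 \left(-8\right) = -1 - -792 = -1 + 792 = 791$)
$- h{\left(\left(-82 + A\right) + 61 \right)} = \left(-1\right) 791 = -791$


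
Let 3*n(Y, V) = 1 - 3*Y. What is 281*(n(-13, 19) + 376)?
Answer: 328208/3 ≈ 1.0940e+5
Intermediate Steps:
n(Y, V) = 1/3 - Y (n(Y, V) = (1 - 3*Y)/3 = 1/3 - Y)
281*(n(-13, 19) + 376) = 281*((1/3 - 1*(-13)) + 376) = 281*((1/3 + 13) + 376) = 281*(40/3 + 376) = 281*(1168/3) = 328208/3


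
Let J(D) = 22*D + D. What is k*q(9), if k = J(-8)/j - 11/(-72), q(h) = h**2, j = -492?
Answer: 13995/328 ≈ 42.668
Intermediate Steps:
J(D) = 23*D
k = 1555/2952 (k = (23*(-8))/(-492) - 11/(-72) = -184*(-1/492) - 11*(-1/72) = 46/123 + 11/72 = 1555/2952 ≈ 0.52676)
k*q(9) = (1555/2952)*9**2 = (1555/2952)*81 = 13995/328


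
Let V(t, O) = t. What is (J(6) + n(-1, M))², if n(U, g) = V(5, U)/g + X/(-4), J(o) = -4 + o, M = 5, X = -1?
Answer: 169/16 ≈ 10.563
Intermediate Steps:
n(U, g) = ¼ + 5/g (n(U, g) = 5/g - 1/(-4) = 5/g - 1*(-¼) = 5/g + ¼ = ¼ + 5/g)
(J(6) + n(-1, M))² = ((-4 + 6) + (¼)*(20 + 5)/5)² = (2 + (¼)*(⅕)*25)² = (2 + 5/4)² = (13/4)² = 169/16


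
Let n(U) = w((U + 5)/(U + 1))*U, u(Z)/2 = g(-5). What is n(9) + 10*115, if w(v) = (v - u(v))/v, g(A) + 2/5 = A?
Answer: 8599/7 ≈ 1228.4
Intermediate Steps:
g(A) = -⅖ + A
u(Z) = -54/5 (u(Z) = 2*(-⅖ - 5) = 2*(-27/5) = -54/5)
w(v) = (54/5 + v)/v (w(v) = (v - 1*(-54/5))/v = (v + 54/5)/v = (54/5 + v)/v)
n(U) = U*(1 + U)*(54/5 + (5 + U)/(1 + U))/(5 + U) (n(U) = ((54/5 + (U + 5)/(U + 1))/(((U + 5)/(U + 1))))*U = ((54/5 + (5 + U)/(1 + U))/(((5 + U)/(1 + U))))*U = (((1 + U)/(5 + U))*(54/5 + (5 + U)/(1 + U)))*U = ((1 + U)*(54/5 + (5 + U)/(1 + U))/(5 + U))*U = U*(1 + U)*(54/5 + (5 + U)/(1 + U))/(5 + U))
n(9) + 10*115 = (⅕)*9*(79 + 59*9)/(5 + 9) + 10*115 = (⅕)*9*(79 + 531)/14 + 1150 = (⅕)*9*(1/14)*610 + 1150 = 549/7 + 1150 = 8599/7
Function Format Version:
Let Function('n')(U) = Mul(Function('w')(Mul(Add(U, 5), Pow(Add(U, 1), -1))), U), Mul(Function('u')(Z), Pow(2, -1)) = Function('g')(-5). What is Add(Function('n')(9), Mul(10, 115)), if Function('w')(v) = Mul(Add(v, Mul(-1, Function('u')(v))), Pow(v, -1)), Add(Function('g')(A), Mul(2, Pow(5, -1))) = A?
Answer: Rational(8599, 7) ≈ 1228.4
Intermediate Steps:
Function('g')(A) = Add(Rational(-2, 5), A)
Function('u')(Z) = Rational(-54, 5) (Function('u')(Z) = Mul(2, Add(Rational(-2, 5), -5)) = Mul(2, Rational(-27, 5)) = Rational(-54, 5))
Function('w')(v) = Mul(Pow(v, -1), Add(Rational(54, 5), v)) (Function('w')(v) = Mul(Add(v, Mul(-1, Rational(-54, 5))), Pow(v, -1)) = Mul(Add(v, Rational(54, 5)), Pow(v, -1)) = Mul(Add(Rational(54, 5), v), Pow(v, -1)) = Mul(Pow(v, -1), Add(Rational(54, 5), v)))
Function('n')(U) = Mul(U, Pow(Add(5, U), -1), Add(1, U), Add(Rational(54, 5), Mul(Pow(Add(1, U), -1), Add(5, U)))) (Function('n')(U) = Mul(Mul(Pow(Mul(Add(U, 5), Pow(Add(U, 1), -1)), -1), Add(Rational(54, 5), Mul(Add(U, 5), Pow(Add(U, 1), -1)))), U) = Mul(Mul(Pow(Mul(Add(5, U), Pow(Add(1, U), -1)), -1), Add(Rational(54, 5), Mul(Add(5, U), Pow(Add(1, U), -1)))), U) = Mul(Mul(Pow(Mul(Pow(Add(1, U), -1), Add(5, U)), -1), Add(Rational(54, 5), Mul(Pow(Add(1, U), -1), Add(5, U)))), U) = Mul(Mul(Mul(Pow(Add(5, U), -1), Add(1, U)), Add(Rational(54, 5), Mul(Pow(Add(1, U), -1), Add(5, U)))), U) = Mul(Mul(Pow(Add(5, U), -1), Add(1, U), Add(Rational(54, 5), Mul(Pow(Add(1, U), -1), Add(5, U)))), U) = Mul(U, Pow(Add(5, U), -1), Add(1, U), Add(Rational(54, 5), Mul(Pow(Add(1, U), -1), Add(5, U)))))
Add(Function('n')(9), Mul(10, 115)) = Add(Mul(Rational(1, 5), 9, Pow(Add(5, 9), -1), Add(79, Mul(59, 9))), Mul(10, 115)) = Add(Mul(Rational(1, 5), 9, Pow(14, -1), Add(79, 531)), 1150) = Add(Mul(Rational(1, 5), 9, Rational(1, 14), 610), 1150) = Add(Rational(549, 7), 1150) = Rational(8599, 7)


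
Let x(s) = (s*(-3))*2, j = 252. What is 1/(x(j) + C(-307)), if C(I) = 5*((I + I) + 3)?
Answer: -1/4567 ≈ -0.00021896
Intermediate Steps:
x(s) = -6*s (x(s) = -3*s*2 = -6*s)
C(I) = 15 + 10*I (C(I) = 5*(2*I + 3) = 5*(3 + 2*I) = 15 + 10*I)
1/(x(j) + C(-307)) = 1/(-6*252 + (15 + 10*(-307))) = 1/(-1512 + (15 - 3070)) = 1/(-1512 - 3055) = 1/(-4567) = -1/4567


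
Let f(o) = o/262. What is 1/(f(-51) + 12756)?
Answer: 262/3342021 ≈ 7.8396e-5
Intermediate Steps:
f(o) = o/262 (f(o) = o*(1/262) = o/262)
1/(f(-51) + 12756) = 1/((1/262)*(-51) + 12756) = 1/(-51/262 + 12756) = 1/(3342021/262) = 262/3342021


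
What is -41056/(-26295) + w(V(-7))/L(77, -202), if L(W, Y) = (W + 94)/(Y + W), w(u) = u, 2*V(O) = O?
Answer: 12349759/2997630 ≈ 4.1198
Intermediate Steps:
V(O) = O/2
L(W, Y) = (94 + W)/(W + Y)
-41056/(-26295) + w(V(-7))/L(77, -202) = -41056/(-26295) + ((1/2)*(-7))/(((94 + 77)/(77 - 202))) = -41056*(-1/26295) - 7/(2*(171/(-125))) = 41056/26295 - 7/(2*((-1/125*171))) = 41056/26295 - 7/(2*(-171/125)) = 41056/26295 - 7/2*(-125/171) = 41056/26295 + 875/342 = 12349759/2997630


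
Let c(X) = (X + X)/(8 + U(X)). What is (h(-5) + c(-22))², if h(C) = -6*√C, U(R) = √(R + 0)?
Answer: 4*(22 - 3*√110 + 24*I*√5)²/(8 + I*√22)² ≈ -104.61 + 90.183*I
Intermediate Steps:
U(R) = √R
c(X) = 2*X/(8 + √X) (c(X) = (X + X)/(8 + √X) = (2*X)/(8 + √X) = 2*X/(8 + √X))
(h(-5) + c(-22))² = (-6*I*√5 + 2*(-22)/(8 + √(-22)))² = (-6*I*√5 + 2*(-22)/(8 + I*√22))² = (-6*I*√5 - 44/(8 + I*√22))² = (-44/(8 + I*√22) - 6*I*√5)²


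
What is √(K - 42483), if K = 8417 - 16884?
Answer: 5*I*√2038 ≈ 225.72*I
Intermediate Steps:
K = -8467
√(K - 42483) = √(-8467 - 42483) = √(-50950) = 5*I*√2038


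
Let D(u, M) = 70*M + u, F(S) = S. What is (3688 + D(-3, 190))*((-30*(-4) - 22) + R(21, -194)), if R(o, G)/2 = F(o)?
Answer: 2377900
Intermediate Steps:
R(o, G) = 2*o
D(u, M) = u + 70*M
(3688 + D(-3, 190))*((-30*(-4) - 22) + R(21, -194)) = (3688 + (-3 + 70*190))*((-30*(-4) - 22) + 2*21) = (3688 + (-3 + 13300))*((120 - 22) + 42) = (3688 + 13297)*(98 + 42) = 16985*140 = 2377900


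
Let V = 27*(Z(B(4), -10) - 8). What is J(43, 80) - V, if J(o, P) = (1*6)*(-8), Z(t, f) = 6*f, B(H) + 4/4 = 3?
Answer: 1788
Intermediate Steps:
B(H) = 2 (B(H) = -1 + 3 = 2)
V = -1836 (V = 27*(6*(-10) - 8) = 27*(-60 - 8) = 27*(-68) = -1836)
J(o, P) = -48 (J(o, P) = 6*(-8) = -48)
J(43, 80) - V = -48 - 1*(-1836) = -48 + 1836 = 1788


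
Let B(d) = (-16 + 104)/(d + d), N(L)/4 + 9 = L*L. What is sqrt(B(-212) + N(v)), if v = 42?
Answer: sqrt(19718597)/53 ≈ 83.784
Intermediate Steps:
N(L) = -36 + 4*L**2 (N(L) = -36 + 4*(L*L) = -36 + 4*L**2)
B(d) = 44/d (B(d) = 88/((2*d)) = 88*(1/(2*d)) = 44/d)
sqrt(B(-212) + N(v)) = sqrt(44/(-212) + (-36 + 4*42**2)) = sqrt(44*(-1/212) + (-36 + 4*1764)) = sqrt(-11/53 + (-36 + 7056)) = sqrt(-11/53 + 7020) = sqrt(372049/53) = sqrt(19718597)/53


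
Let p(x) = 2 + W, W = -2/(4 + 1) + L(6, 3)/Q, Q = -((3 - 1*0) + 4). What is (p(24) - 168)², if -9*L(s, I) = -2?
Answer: 2748485476/99225 ≈ 27700.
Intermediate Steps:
Q = -7 (Q = -((3 + 0) + 4) = -(3 + 4) = -1*7 = -7)
L(s, I) = 2/9 (L(s, I) = -⅑*(-2) = 2/9)
W = -136/315 (W = -2/(4 + 1) + (2/9)/(-7) = -2/5 + (2/9)*(-⅐) = -2*⅕ - 2/63 = -⅖ - 2/63 = -136/315 ≈ -0.43175)
p(x) = 494/315 (p(x) = 2 - 136/315 = 494/315)
(p(24) - 168)² = (494/315 - 168)² = (-52426/315)² = 2748485476/99225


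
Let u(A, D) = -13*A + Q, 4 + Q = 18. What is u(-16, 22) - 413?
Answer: -191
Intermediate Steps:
Q = 14 (Q = -4 + 18 = 14)
u(A, D) = 14 - 13*A (u(A, D) = -13*A + 14 = 14 - 13*A)
u(-16, 22) - 413 = (14 - 13*(-16)) - 413 = (14 + 208) - 413 = 222 - 413 = -191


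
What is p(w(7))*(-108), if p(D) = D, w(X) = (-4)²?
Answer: -1728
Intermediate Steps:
w(X) = 16
p(w(7))*(-108) = 16*(-108) = -1728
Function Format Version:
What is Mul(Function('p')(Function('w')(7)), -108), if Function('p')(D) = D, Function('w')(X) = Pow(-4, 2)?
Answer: -1728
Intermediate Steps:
Function('w')(X) = 16
Mul(Function('p')(Function('w')(7)), -108) = Mul(16, -108) = -1728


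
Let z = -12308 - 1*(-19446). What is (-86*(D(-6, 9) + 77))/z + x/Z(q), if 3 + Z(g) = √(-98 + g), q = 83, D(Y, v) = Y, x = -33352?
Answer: 345956/83 + 4169*I*√15/3 ≈ 4168.1 + 5382.2*I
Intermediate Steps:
z = 7138 (z = -12308 + 19446 = 7138)
Z(g) = -3 + √(-98 + g)
(-86*(D(-6, 9) + 77))/z + x/Z(q) = -86*(-6 + 77)/7138 - 33352/(-3 + √(-98 + 83)) = -86*71*(1/7138) - 33352/(-3 + √(-15)) = -6106*1/7138 - 33352/(-3 + I*√15) = -71/83 - 33352/(-3 + I*√15)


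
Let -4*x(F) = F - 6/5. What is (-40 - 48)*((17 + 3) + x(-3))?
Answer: -9262/5 ≈ -1852.4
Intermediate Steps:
x(F) = 3/10 - F/4 (x(F) = -(F - 6/5)/4 = -(-6/5 + F)/4 = 3/10 - F/4)
(-40 - 48)*((17 + 3) + x(-3)) = (-40 - 48)*((17 + 3) + (3/10 - 1/4*(-3))) = -88*(20 + (3/10 + 3/4)) = -88*(20 + 21/20) = -88*421/20 = -9262/5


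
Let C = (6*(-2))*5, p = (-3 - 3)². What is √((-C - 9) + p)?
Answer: √87 ≈ 9.3274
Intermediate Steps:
p = 36 (p = (-6)² = 36)
C = -60 (C = -12*5 = -60)
√((-C - 9) + p) = √((-1*(-60) - 9) + 36) = √((60 - 9) + 36) = √(51 + 36) = √87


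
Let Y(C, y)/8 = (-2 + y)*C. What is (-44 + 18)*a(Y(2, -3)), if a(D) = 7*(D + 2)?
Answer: 14196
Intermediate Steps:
Y(C, y) = 8*C*(-2 + y) (Y(C, y) = 8*((-2 + y)*C) = 8*(C*(-2 + y)) = 8*C*(-2 + y))
a(D) = 14 + 7*D (a(D) = 7*(2 + D) = 14 + 7*D)
(-44 + 18)*a(Y(2, -3)) = (-44 + 18)*(14 + 7*(8*2*(-2 - 3))) = -26*(14 + 7*(8*2*(-5))) = -26*(14 + 7*(-80)) = -26*(14 - 560) = -26*(-546) = 14196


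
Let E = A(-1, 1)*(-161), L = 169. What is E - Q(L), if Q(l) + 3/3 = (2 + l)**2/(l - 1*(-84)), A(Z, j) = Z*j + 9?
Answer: -354852/253 ≈ -1402.6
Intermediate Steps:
A(Z, j) = 9 + Z*j
E = -1288 (E = (9 - 1*1)*(-161) = (9 - 1)*(-161) = 8*(-161) = -1288)
Q(l) = -1 + (2 + l)**2/(84 + l) (Q(l) = -1 + (2 + l)**2/(l - 1*(-84)) = -1 + (2 + l)**2/(l + 84) = -1 + (2 + l)**2/(84 + l))
E - Q(L) = -1288 - (-84 + (2 + 169)**2 - 1*169)/(84 + 169) = -1288 - (-84 + 171**2 - 169)/253 = -1288 - (-84 + 29241 - 169)/253 = -1288 - 28988/253 = -354852/253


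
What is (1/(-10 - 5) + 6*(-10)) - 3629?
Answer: -55336/15 ≈ -3689.1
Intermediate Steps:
(1/(-10 - 5) + 6*(-10)) - 3629 = (1/(-15) - 60) - 3629 = (-1/15 - 60) - 3629 = -901/15 - 3629 = -55336/15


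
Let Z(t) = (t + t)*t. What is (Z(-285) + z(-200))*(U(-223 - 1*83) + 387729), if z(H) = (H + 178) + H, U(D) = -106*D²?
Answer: -1547279886636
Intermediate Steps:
Z(t) = 2*t² (Z(t) = (2*t)*t = 2*t²)
z(H) = 178 + 2*H (z(H) = (178 + H) + H = 178 + 2*H)
(Z(-285) + z(-200))*(U(-223 - 1*83) + 387729) = (2*(-285)² + (178 + 2*(-200)))*(-106*(-223 - 1*83)² + 387729) = (2*81225 + (178 - 400))*(-106*(-223 - 83)² + 387729) = (162450 - 222)*(-106*(-306)² + 387729) = 162228*(-106*93636 + 387729) = 162228*(-9925416 + 387729) = 162228*(-9537687) = -1547279886636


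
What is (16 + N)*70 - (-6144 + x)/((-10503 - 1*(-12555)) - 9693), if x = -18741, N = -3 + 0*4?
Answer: 769825/849 ≈ 906.74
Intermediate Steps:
N = -3 (N = -3 + 0 = -3)
(16 + N)*70 - (-6144 + x)/((-10503 - 1*(-12555)) - 9693) = (16 - 3)*70 - (-6144 - 18741)/((-10503 - 1*(-12555)) - 9693) = 13*70 - (-24885)/((-10503 + 12555) - 9693) = 910 - (-24885)/(2052 - 9693) = 910 - (-24885)/(-7641) = 910 - (-24885)*(-1)/7641 = 910 - 1*2765/849 = 910 - 2765/849 = 769825/849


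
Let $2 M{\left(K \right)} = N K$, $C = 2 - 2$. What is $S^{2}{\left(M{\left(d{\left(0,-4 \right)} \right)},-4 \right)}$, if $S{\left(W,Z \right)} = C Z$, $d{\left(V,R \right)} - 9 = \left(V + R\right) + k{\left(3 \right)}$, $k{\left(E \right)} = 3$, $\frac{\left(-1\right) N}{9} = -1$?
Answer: $0$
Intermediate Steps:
$N = 9$ ($N = \left(-9\right) \left(-1\right) = 9$)
$C = 0$
$d{\left(V,R \right)} = 12 + R + V$ ($d{\left(V,R \right)} = 9 + \left(\left(V + R\right) + 3\right) = 9 + \left(\left(R + V\right) + 3\right) = 9 + \left(3 + R + V\right) = 12 + R + V$)
$M{\left(K \right)} = \frac{9 K}{2}$
$S{\left(W,Z \right)} = 0$ ($S{\left(W,Z \right)} = 0 Z = 0$)
$S^{2}{\left(M{\left(d{\left(0,-4 \right)} \right)},-4 \right)} = 0^{2} = 0$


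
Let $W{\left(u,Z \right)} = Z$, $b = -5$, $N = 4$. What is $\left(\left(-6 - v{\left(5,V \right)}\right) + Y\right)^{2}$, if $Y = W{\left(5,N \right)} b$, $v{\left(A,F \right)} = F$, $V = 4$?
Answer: $900$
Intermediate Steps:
$Y = -20$ ($Y = 4 \left(-5\right) = -20$)
$\left(\left(-6 - v{\left(5,V \right)}\right) + Y\right)^{2} = \left(\left(-6 - 4\right) - 20\right)^{2} = \left(-10 - 20\right)^{2} = \left(-30\right)^{2} = 900$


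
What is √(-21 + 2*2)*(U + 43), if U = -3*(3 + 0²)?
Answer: 34*I*√17 ≈ 140.19*I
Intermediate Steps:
U = -9 (U = -3*(3 + 0) = -3*3 = -9)
√(-21 + 2*2)*(U + 43) = √(-21 + 2*2)*(-9 + 43) = √(-21 + 4)*34 = √(-17)*34 = (I*√17)*34 = 34*I*√17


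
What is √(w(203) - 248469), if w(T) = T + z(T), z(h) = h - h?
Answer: I*√248266 ≈ 498.26*I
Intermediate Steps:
z(h) = 0
w(T) = T (w(T) = T + 0 = T)
√(w(203) - 248469) = √(203 - 248469) = √(-248266) = I*√248266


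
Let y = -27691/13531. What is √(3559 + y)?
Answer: 3*√72359485142/13531 ≈ 59.640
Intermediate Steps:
y = -27691/13531 (y = -27691*1/13531 = -27691/13531 ≈ -2.0465)
√(3559 + y) = √(3559 - 27691/13531) = √(48129138/13531) = 3*√72359485142/13531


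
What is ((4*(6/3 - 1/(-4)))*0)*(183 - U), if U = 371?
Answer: 0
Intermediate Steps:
((4*(6/3 - 1/(-4)))*0)*(183 - U) = ((4*(6/3 - 1/(-4)))*0)*(183 - 1*371) = ((4*(6*(⅓) - 1*(-¼)))*0)*(183 - 371) = ((4*(2 + ¼))*0)*(-188) = ((4*(9/4))*0)*(-188) = (9*0)*(-188) = 0*(-188) = 0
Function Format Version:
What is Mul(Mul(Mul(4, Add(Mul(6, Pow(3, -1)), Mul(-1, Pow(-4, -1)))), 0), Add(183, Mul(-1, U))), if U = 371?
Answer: 0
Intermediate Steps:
Mul(Mul(Mul(4, Add(Mul(6, Pow(3, -1)), Mul(-1, Pow(-4, -1)))), 0), Add(183, Mul(-1, U))) = Mul(Mul(Mul(4, Add(Mul(6, Pow(3, -1)), Mul(-1, Pow(-4, -1)))), 0), Add(183, Mul(-1, 371))) = Mul(Mul(Mul(4, Add(Mul(6, Rational(1, 3)), Mul(-1, Rational(-1, 4)))), 0), Add(183, -371)) = Mul(Mul(Mul(4, Add(2, Rational(1, 4))), 0), -188) = Mul(Mul(Mul(4, Rational(9, 4)), 0), -188) = Mul(Mul(9, 0), -188) = Mul(0, -188) = 0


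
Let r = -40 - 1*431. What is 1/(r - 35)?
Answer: -1/506 ≈ -0.0019763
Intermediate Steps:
r = -471 (r = -40 - 431 = -471)
1/(r - 35) = 1/(-471 - 35) = 1/(-506) = -1/506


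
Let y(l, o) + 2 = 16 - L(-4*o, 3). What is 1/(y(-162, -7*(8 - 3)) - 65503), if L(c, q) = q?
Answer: -1/65492 ≈ -1.5269e-5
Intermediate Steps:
y(l, o) = 11 (y(l, o) = -2 + (16 - 1*3) = -2 + (16 - 3) = -2 + 13 = 11)
1/(y(-162, -7*(8 - 3)) - 65503) = 1/(11 - 65503) = 1/(-65492) = -1/65492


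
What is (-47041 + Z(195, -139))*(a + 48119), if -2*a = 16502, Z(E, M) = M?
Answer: -1880972240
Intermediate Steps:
a = -8251 (a = -½*16502 = -8251)
(-47041 + Z(195, -139))*(a + 48119) = (-47041 - 139)*(-8251 + 48119) = -47180*39868 = -1880972240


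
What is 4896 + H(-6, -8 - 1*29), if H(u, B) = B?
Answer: 4859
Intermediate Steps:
4896 + H(-6, -8 - 1*29) = 4896 + (-8 - 1*29) = 4896 + (-8 - 29) = 4896 - 37 = 4859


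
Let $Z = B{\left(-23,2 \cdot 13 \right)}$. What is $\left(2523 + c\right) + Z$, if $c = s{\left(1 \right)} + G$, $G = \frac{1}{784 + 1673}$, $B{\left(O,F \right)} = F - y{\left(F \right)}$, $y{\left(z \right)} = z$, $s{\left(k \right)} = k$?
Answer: $\frac{6201469}{2457} \approx 2524.0$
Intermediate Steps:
$B{\left(O,F \right)} = 0$ ($B{\left(O,F \right)} = F - F = 0$)
$Z = 0$
$G = \frac{1}{2457} \approx 0.000407$
$c = \frac{2458}{2457}$ ($c = 1 + \frac{1}{2457} = \frac{2458}{2457} \approx 1.0004$)
$\left(2523 + c\right) + Z = \left(2523 + \frac{2458}{2457}\right) + 0 = \frac{6201469}{2457} + 0 = \frac{6201469}{2457}$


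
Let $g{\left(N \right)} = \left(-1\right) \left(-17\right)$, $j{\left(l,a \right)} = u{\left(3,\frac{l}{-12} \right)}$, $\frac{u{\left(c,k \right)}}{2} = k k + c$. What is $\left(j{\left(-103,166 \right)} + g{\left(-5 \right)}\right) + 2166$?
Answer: $\frac{168217}{72} \approx 2336.3$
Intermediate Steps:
$u{\left(c,k \right)} = 2 c + 2 k^{2}$ ($u{\left(c,k \right)} = 2 \left(k k + c\right) = 2 \left(k^{2} + c\right) = 2 \left(c + k^{2}\right) = 2 c + 2 k^{2}$)
$j{\left(l,a \right)} = 6 + \frac{l^{2}}{72}$ ($j{\left(l,a \right)} = 2 \cdot 3 + 2 \left(\frac{l}{-12}\right)^{2} = 6 + 2 \left(l \left(- \frac{1}{12}\right)\right)^{2} = 6 + 2 \left(- \frac{l}{12}\right)^{2} = 6 + 2 \frac{l^{2}}{144} = 6 + \frac{l^{2}}{72}$)
$g{\left(N \right)} = 17$
$\left(j{\left(-103,166 \right)} + g{\left(-5 \right)}\right) + 2166 = \left(\left(6 + \frac{\left(-103\right)^{2}}{72}\right) + 17\right) + 2166 = \left(\left(6 + \frac{1}{72} \cdot 10609\right) + 17\right) + 2166 = \left(\left(6 + \frac{10609}{72}\right) + 17\right) + 2166 = \left(\frac{11041}{72} + 17\right) + 2166 = \frac{12265}{72} + 2166 = \frac{168217}{72}$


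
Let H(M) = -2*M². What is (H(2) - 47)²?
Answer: 3025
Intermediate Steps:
(H(2) - 47)² = (-2*2² - 47)² = (-2*4 - 47)² = (-8 - 47)² = (-55)² = 3025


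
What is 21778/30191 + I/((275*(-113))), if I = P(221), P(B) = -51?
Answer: 678291091/938185325 ≈ 0.72298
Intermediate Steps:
I = -51
21778/30191 + I/((275*(-113))) = 21778/30191 - 51/(275*(-113)) = 21778*(1/30191) - 51/(-31075) = 21778/30191 - 51*(-1/31075) = 21778/30191 + 51/31075 = 678291091/938185325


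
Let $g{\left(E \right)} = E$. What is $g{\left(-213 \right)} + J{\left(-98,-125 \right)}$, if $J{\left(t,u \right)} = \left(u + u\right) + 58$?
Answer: $-405$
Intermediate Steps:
$J{\left(t,u \right)} = 58 + 2 u$ ($J{\left(t,u \right)} = 2 u + 58 = 58 + 2 u$)
$g{\left(-213 \right)} + J{\left(-98,-125 \right)} = -213 + \left(58 + 2 \left(-125\right)\right) = -213 + \left(58 - 250\right) = -213 - 192 = -405$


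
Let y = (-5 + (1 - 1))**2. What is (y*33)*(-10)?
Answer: -8250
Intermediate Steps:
y = 25 (y = (-5 + 0)**2 = (-5)**2 = 25)
(y*33)*(-10) = (25*33)*(-10) = 825*(-10) = -8250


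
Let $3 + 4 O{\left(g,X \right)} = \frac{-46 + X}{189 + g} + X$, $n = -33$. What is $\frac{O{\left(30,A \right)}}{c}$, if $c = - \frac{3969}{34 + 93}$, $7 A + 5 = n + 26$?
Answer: $\frac{960247}{24337908} \approx 0.039455$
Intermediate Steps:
$A = - \frac{12}{7}$ ($A = - \frac{5}{7} + \frac{-33 + 26}{7} = - \frac{5}{7} + \frac{1}{7} \left(-7\right) = - \frac{5}{7} - 1 = - \frac{12}{7} \approx -1.7143$)
$O{\left(g,X \right)} = - \frac{3}{4} + \frac{X}{4} + \frac{-46 + X}{4 \left(189 + g\right)}$ ($O{\left(g,X \right)} = - \frac{3}{4} + \frac{\frac{-46 + X}{189 + g} + X}{4} = - \frac{3}{4} + \frac{X + \frac{-46 + X}{189 + g}}{4} = - \frac{3}{4} + \left(\frac{X}{4} + \frac{-46 + X}{4 \left(189 + g\right)}\right) = - \frac{3}{4} + \frac{X}{4} + \frac{-46 + X}{4 \left(189 + g\right)}$)
$c = - \frac{3969}{127} \approx -31.252$
$\frac{O{\left(30,A \right)}}{c} = \frac{\frac{1}{4} \frac{1}{189 + 30} \left(-613 - 90 + 190 \left(- \frac{12}{7}\right) - \frac{360}{7}\right)}{- \frac{3969}{127}} = \frac{-613 - 90 - \frac{2280}{7} - \frac{360}{7}}{4 \cdot 219} \left(- \frac{127}{3969}\right) = \frac{1}{4} \cdot \frac{1}{219} \left(- \frac{7561}{7}\right) \left(- \frac{127}{3969}\right) = \left(- \frac{7561}{6132}\right) \left(- \frac{127}{3969}\right) = \frac{960247}{24337908}$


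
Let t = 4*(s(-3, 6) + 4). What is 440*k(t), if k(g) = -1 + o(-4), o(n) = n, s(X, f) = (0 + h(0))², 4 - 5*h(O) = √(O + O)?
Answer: -2200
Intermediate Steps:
h(O) = ⅘ - √2*√O/5 (h(O) = ⅘ - √(O + O)/5 = ⅘ - √2*√O/5)
s(X, f) = 16/25 (s(X, f) = (0 + (⅘ - √2*√0/5))² = (0 + (⅘ - ⅕*√2*0))² = (0 + (⅘ + 0))² = (0 + ⅘)² = (⅘)² = 16/25)
t = 464/25 (t = 4*(16/25 + 4) = 4*(116/25) = 464/25 ≈ 18.560)
k(g) = -5 (k(g) = -1 - 4 = -5)
440*k(t) = 440*(-5) = -2200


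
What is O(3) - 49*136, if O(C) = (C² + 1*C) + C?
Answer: -6649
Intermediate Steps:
O(C) = C² + 2*C (O(C) = (C² + C) + C = (C + C²) + C = C² + 2*C)
O(3) - 49*136 = 3*(2 + 3) - 49*136 = 3*5 - 6664 = 15 - 6664 = -6649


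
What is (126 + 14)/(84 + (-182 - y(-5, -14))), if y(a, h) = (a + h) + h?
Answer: -28/13 ≈ -2.1538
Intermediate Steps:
y(a, h) = a + 2*h
(126 + 14)/(84 + (-182 - y(-5, -14))) = (126 + 14)/(84 + (-182 - (-5 + 2*(-14)))) = 140/(84 + (-182 - (-5 - 28))) = 140/(84 + (-182 - 1*(-33))) = 140/(84 + (-182 + 33)) = 140/(84 - 149) = 140/(-65) = 140*(-1/65) = -28/13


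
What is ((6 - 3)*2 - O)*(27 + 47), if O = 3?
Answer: 222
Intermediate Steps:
((6 - 3)*2 - O)*(27 + 47) = ((6 - 3)*2 - 1*3)*(27 + 47) = (3*2 - 3)*74 = (6 - 3)*74 = 3*74 = 222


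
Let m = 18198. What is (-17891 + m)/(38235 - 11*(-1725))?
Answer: 307/57210 ≈ 0.0053662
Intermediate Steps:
(-17891 + m)/(38235 - 11*(-1725)) = (-17891 + 18198)/(38235 - 11*(-1725)) = 307/(38235 + 18975) = 307/57210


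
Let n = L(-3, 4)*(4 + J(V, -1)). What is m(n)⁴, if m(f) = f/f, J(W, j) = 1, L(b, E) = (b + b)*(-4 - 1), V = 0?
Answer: 1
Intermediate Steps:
L(b, E) = -10*b (L(b, E) = (2*b)*(-5) = -10*b)
n = 150 (n = (-10*(-3))*(4 + 1) = 30*5 = 150)
m(f) = 1
m(n)⁴ = 1⁴ = 1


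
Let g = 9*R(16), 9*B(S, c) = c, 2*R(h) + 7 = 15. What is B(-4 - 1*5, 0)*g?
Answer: 0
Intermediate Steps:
R(h) = 4 (R(h) = -7/2 + (½)*15 = -7/2 + 15/2 = 4)
B(S, c) = c/9
g = 36 (g = 9*4 = 36)
B(-4 - 1*5, 0)*g = ((⅑)*0)*36 = 0*36 = 0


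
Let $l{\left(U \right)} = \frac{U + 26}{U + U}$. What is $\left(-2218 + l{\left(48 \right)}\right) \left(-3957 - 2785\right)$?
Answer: $\frac{358765417}{24} \approx 1.4949 \cdot 10^{7}$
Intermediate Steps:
$l{\left(U \right)} = \frac{26 + U}{2 U}$
$\left(-2218 + l{\left(48 \right)}\right) \left(-3957 - 2785\right) = \left(-2218 + \frac{26 + 48}{2 \cdot 48}\right) \left(-3957 - 2785\right) = \left(-2218 + \frac{1}{2} \cdot \frac{1}{48} \cdot 74\right) \left(-6742\right) = \left(-2218 + \frac{37}{48}\right) \left(-6742\right) = \left(- \frac{106427}{48}\right) \left(-6742\right) = \frac{358765417}{24}$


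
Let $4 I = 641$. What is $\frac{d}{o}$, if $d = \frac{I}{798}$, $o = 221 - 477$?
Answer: $- \frac{641}{817152} \approx -0.00078443$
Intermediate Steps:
$I = \frac{641}{4}$ ($I = \frac{1}{4} \cdot 641 = \frac{641}{4} \approx 160.25$)
$o = -256$ ($o = 221 - 477 = -256$)
$d = \frac{641}{3192}$ ($d = \frac{641}{4 \cdot 798} = \frac{641}{4} \cdot \frac{1}{798} = \frac{641}{3192} \approx 0.20081$)
$\frac{d}{o} = \frac{641}{3192 \left(-256\right)} = \frac{641}{3192} \left(- \frac{1}{256}\right) = - \frac{641}{817152}$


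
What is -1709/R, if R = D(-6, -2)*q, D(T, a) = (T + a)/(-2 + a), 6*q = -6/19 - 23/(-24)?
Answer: -2337912/293 ≈ -7979.2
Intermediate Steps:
q = 293/2736 (q = (-6/19 - 23/(-24))/6 = (-6*1/19 - 23*(-1/24))/6 = (-6/19 + 23/24)/6 = (⅙)*(293/456) = 293/2736 ≈ 0.10709)
D(T, a) = (T + a)/(-2 + a)
R = 293/1368 (R = ((-6 - 2)/(-2 - 2))*(293/2736) = (-8/(-4))*(293/2736) = -¼*(-8)*(293/2736) = 2*(293/2736) = 293/1368 ≈ 0.21418)
-1709/R = -1709/293/1368 = -1709*1368/293 = -2337912/293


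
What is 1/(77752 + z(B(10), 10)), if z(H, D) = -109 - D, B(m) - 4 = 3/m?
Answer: 1/77633 ≈ 1.2881e-5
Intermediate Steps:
B(m) = 4 + 3/m
1/(77752 + z(B(10), 10)) = 1/(77752 + (-109 - 1*10)) = 1/(77752 + (-109 - 10)) = 1/(77752 - 119) = 1/77633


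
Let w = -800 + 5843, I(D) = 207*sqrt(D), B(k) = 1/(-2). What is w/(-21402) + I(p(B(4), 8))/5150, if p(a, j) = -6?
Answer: -41/174 + 207*I*sqrt(6)/5150 ≈ -0.23563 + 0.098455*I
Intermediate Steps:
B(k) = -1/2
w = 5043
w/(-21402) + I(p(B(4), 8))/5150 = 5043/(-21402) + (207*sqrt(-6))/5150 = 5043*(-1/21402) + (207*(I*sqrt(6)))*(1/5150) = -41/174 + (207*I*sqrt(6))*(1/5150) = -41/174 + 207*I*sqrt(6)/5150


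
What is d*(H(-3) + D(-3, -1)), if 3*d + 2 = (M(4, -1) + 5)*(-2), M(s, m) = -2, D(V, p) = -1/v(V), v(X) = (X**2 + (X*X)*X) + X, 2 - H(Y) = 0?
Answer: -344/63 ≈ -5.4603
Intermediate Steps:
H(Y) = 2 (H(Y) = 2 - 1*0 = 2 + 0 = 2)
v(X) = X + X**2 + X**3 (v(X) = (X**2 + X**2*X) + X = (X**2 + X**3) + X = X + X**2 + X**3)
D(V, p) = -1/(V*(1 + V + V**2))
d = -8/3 (d = -2/3 + ((-2 + 5)*(-2))/3 = -2/3 + (3*(-2))/3 = -2/3 + (1/3)*(-6) = -2/3 - 2 = -8/3 ≈ -2.6667)
d*(H(-3) + D(-3, -1)) = -8*(2 - 1/(-3*(1 - 3 + (-3)**2)))/3 = -8*(2 - 1*(-1/3)/(1 - 3 + 9))/3 = -8*(2 - 1*(-1/3)/7)/3 = -8*(2 - 1*(-1/3)*1/7)/3 = -8*(2 + 1/21)/3 = -8/3*43/21 = -344/63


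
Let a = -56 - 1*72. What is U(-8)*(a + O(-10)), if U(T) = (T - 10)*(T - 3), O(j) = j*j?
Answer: -5544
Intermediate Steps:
O(j) = j**2
U(T) = (-10 + T)*(-3 + T)
a = -128 (a = -56 - 72 = -128)
U(-8)*(a + O(-10)) = (30 + (-8)**2 - 13*(-8))*(-128 + (-10)**2) = (30 + 64 + 104)*(-128 + 100) = 198*(-28) = -5544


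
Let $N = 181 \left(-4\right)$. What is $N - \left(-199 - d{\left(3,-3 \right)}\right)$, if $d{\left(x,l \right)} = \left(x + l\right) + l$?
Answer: $-528$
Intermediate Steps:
$d{\left(x,l \right)} = x + 2 l$ ($d{\left(x,l \right)} = \left(l + x\right) + l = x + 2 l$)
$N = -724$
$N - \left(-199 - d{\left(3,-3 \right)}\right) = -724 + \left(\left(-1071 - -1080\right) + \left(\left(-10\right) \left(-19\right) + \left(3 + 2 \left(-3\right)\right)\right)\right) = -724 + \left(\left(-1071 + 1080\right) + \left(190 + \left(3 - 6\right)\right)\right) = -724 + \left(9 + \left(190 - 3\right)\right) = -724 + \left(9 + 187\right) = -724 + 196 = -528$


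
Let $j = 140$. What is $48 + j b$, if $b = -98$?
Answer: $-13672$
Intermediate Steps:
$48 + j b = 48 + 140 \left(-98\right) = 48 - 13720 = -13672$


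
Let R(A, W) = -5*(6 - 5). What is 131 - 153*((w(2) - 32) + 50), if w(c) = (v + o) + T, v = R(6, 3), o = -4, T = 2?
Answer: -1552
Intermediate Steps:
R(A, W) = -5 (R(A, W) = -5*1 = -5)
v = -5
w(c) = -7 (w(c) = (-5 - 4) + 2 = -9 + 2 = -7)
131 - 153*((w(2) - 32) + 50) = 131 - 153*((-7 - 32) + 50) = 131 - 153*(-39 + 50) = 131 - 153*11 = 131 - 1683 = -1552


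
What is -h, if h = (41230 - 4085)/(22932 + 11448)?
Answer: -7429/6876 ≈ -1.0804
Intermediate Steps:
h = 7429/6876 (h = 37145/34380 = 37145*(1/34380) = 7429/6876 ≈ 1.0804)
-h = -1*7429/6876 = -7429/6876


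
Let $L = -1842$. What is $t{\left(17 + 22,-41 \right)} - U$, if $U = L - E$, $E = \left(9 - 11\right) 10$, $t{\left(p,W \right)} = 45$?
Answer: $1867$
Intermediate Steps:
$E = -20$ ($E = \left(-2\right) 10 = -20$)
$U = -1822$ ($U = -1842 - -20 = -1842 + 20 = -1822$)
$t{\left(17 + 22,-41 \right)} - U = 45 - -1822 = 45 + 1822 = 1867$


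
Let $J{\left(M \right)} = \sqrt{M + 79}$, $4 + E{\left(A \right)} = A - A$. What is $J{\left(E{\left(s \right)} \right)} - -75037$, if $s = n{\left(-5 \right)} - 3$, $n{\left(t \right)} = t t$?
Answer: $75037 + 5 \sqrt{3} \approx 75046.0$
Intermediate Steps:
$n{\left(t \right)} = t^{2}$
$s = 22$ ($s = \left(-5\right)^{2} - 3 = 25 - 3 = 22$)
$E{\left(A \right)} = -4$ ($E{\left(A \right)} = -4 + \left(A - A\right) = -4 + 0 = -4$)
$J{\left(M \right)} = \sqrt{79 + M}$
$J{\left(E{\left(s \right)} \right)} - -75037 = \sqrt{79 - 4} - -75037 = \sqrt{75} + 75037 = 5 \sqrt{3} + 75037 = 75037 + 5 \sqrt{3}$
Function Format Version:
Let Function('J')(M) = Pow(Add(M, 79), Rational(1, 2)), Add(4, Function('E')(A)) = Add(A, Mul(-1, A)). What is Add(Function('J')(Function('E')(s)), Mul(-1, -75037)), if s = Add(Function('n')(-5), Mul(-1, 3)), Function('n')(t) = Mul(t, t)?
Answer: Add(75037, Mul(5, Pow(3, Rational(1, 2)))) ≈ 75046.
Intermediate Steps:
Function('n')(t) = Pow(t, 2)
s = 22 (s = Add(Pow(-5, 2), Mul(-1, 3)) = Add(25, -3) = 22)
Function('E')(A) = -4 (Function('E')(A) = Add(-4, Add(A, Mul(-1, A))) = Add(-4, 0) = -4)
Function('J')(M) = Pow(Add(79, M), Rational(1, 2))
Add(Function('J')(Function('E')(s)), Mul(-1, -75037)) = Add(Pow(Add(79, -4), Rational(1, 2)), Mul(-1, -75037)) = Add(Pow(75, Rational(1, 2)), 75037) = Add(Mul(5, Pow(3, Rational(1, 2))), 75037) = Add(75037, Mul(5, Pow(3, Rational(1, 2))))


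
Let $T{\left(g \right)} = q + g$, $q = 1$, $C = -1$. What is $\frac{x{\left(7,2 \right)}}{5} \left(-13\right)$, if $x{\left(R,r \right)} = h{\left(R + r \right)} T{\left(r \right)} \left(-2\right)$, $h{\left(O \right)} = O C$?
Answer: $- \frac{702}{5} \approx -140.4$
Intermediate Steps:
$T{\left(g \right)} = 1 + g$
$h{\left(O \right)} = - O$ ($h{\left(O \right)} = O \left(-1\right) = - O$)
$x{\left(R,r \right)} = - 2 \left(1 + r\right) \left(- R - r\right)$ ($x{\left(R,r \right)} = - (R + r) \left(1 + r\right) \left(-2\right) = \left(- R - r\right) \left(1 + r\right) \left(-2\right) = \left(1 + r\right) \left(- R - r\right) \left(-2\right) = - 2 \left(1 + r\right) \left(- R - r\right)$)
$\frac{x{\left(7,2 \right)}}{5} \left(-13\right) = \frac{2 \left(1 + 2\right) \left(7 + 2\right)}{5} \left(-13\right) = 2 \cdot 3 \cdot 9 \cdot \frac{1}{5} \left(-13\right) = 54 \cdot \frac{1}{5} \left(-13\right) = \frac{54}{5} \left(-13\right) = - \frac{702}{5}$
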